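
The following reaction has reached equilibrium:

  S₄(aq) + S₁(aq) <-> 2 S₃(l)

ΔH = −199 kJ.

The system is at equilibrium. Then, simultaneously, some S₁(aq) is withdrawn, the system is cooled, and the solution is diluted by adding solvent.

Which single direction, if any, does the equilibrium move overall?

cannot be determined

Removing S₁ (aq), a reactant, drives the reaction to the left.
The forward reaction is exothermic. Lowering T favours the exothermic direction — shift to the right.
Dilution lowers every aqueous concentration by the same factor. Δn_aq = 0 − 2 = -2, so the system shifts toward the side with more dissolved moles — to the left.
The individual effects push in opposite directions; without quantitative information the net direction cannot be determined.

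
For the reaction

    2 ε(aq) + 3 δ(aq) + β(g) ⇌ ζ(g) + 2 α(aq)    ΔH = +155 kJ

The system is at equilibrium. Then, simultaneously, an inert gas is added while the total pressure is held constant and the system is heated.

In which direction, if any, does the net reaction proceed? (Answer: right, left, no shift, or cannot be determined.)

right

Adding inert gas at constant total pressure expands the volume, scaling every reacting partial pressure by the same factor. Δn_gas = 1 − 1 = 0, so Q is unchanged — no shift.
The forward reaction is endothermic. Raising T favours the endothermic direction — shift to the right.
Only the nonzero effect(s) matter; the net shift is to the right.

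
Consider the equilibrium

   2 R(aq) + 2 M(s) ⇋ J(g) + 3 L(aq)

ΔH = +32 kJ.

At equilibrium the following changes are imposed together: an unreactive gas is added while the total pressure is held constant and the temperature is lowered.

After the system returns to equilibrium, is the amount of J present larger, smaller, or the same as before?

cannot be determined

Adding inert gas at constant total pressure expands the volume and lowers every reacting partial pressure. With Δn_gas = 1 − 0 = +1, Q moves away from K toward the side with fewer gas moles, so the system shifts toward the side with more gas moles — to the right.
The forward reaction is endothermic. Lowering T favours the exothermic direction — shift to the left.
The two effects oppose each other, so the net shift — and hence the change in J — cannot be determined from the given information.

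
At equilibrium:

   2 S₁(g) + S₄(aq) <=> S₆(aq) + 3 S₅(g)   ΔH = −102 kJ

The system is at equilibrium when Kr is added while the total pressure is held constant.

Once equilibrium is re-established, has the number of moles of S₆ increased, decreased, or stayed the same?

increases

Adding inert gas at constant total pressure expands the volume and lowers every reacting partial pressure. With Δn_gas = 3 − 2 = +1, Q moves away from K toward the side with fewer gas moles, so the system shifts toward the side with more gas moles — to the right.
The net shift is to the right. S₆ is a product, so its amount increases.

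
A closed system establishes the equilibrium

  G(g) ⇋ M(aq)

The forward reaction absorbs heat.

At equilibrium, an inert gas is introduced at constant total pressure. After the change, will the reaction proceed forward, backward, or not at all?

left

Adding inert gas at constant total pressure expands the volume and lowers every reacting partial pressure. With Δn_gas = 0 − 1 = -1, Q moves away from K toward the side with fewer gas moles, so the system shifts toward the side with more gas moles — to the left.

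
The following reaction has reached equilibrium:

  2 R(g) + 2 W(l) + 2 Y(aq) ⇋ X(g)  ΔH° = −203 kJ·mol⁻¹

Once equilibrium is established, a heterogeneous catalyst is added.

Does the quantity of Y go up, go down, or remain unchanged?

unchanged

A catalyst speeds both forward and reverse rates equally; it changes neither Q nor K — no shift from this change.
No net shift occurs, so the amount of Y is unchanged.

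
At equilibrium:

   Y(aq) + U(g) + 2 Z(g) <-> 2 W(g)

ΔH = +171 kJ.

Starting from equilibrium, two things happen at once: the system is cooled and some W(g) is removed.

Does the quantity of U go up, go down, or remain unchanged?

The forward reaction is endothermic. Lowering T favours the exothermic direction — shift to the left.
Removing W (g), a product, drives the reaction to the right.
The two effects oppose each other, so the net shift — and hence the change in U — cannot be determined from the given information.

cannot be determined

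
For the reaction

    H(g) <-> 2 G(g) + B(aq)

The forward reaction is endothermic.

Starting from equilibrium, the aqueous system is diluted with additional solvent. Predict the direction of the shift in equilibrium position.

right

Dilution lowers every aqueous concentration by the same factor. Δn_aq = 1 − 0 = +1, so the system shifts toward the side with more dissolved moles — to the right.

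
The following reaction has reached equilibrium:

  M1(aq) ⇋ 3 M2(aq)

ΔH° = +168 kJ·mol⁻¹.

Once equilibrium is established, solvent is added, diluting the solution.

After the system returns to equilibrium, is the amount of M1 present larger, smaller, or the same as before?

decreases

Dilution lowers every aqueous concentration by the same factor. Δn_aq = 3 − 1 = +2, so the system shifts toward the side with more dissolved moles — to the right.
The net shift is to the right. M1 is a reactant, so its amount decreases.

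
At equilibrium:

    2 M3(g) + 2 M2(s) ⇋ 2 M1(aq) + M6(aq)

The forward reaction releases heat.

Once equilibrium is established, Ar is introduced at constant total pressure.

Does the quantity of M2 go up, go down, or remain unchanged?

Adding inert gas at constant total pressure expands the volume and lowers every reacting partial pressure. With Δn_gas = 0 − 2 = -2, Q moves away from K toward the side with fewer gas moles, so the system shifts toward the side with more gas moles — to the left.
The net shift is to the left. M2 is a reactant, so its amount increases.

increases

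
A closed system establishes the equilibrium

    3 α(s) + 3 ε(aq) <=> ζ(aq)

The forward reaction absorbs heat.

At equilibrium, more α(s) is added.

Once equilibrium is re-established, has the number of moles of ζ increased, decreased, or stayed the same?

α is a pure solid; its activity is 1 regardless of amount, so Q is unaffected — no shift from this change.
No net shift occurs, so the amount of ζ is unchanged.

unchanged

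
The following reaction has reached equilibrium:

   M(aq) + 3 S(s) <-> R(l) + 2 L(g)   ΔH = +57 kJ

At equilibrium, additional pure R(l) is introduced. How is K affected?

unchanged

The equilibrium constant depends only on temperature. This perturbation changes neither the position of equilibrium nor K.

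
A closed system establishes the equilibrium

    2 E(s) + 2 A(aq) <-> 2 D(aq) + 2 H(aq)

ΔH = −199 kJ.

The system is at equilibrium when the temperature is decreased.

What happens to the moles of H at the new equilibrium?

increases

The forward reaction is exothermic. Lowering T favours the exothermic direction — shift to the right.
The net shift is to the right. H is a product, so its amount increases.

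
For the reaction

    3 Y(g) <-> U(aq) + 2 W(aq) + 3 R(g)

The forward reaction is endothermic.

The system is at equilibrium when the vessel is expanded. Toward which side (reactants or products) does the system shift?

no shift

Gas moles: reactants 3, products 3. Δn_gas = 0, so a volume change leaves Q equal to K — no shift from this change.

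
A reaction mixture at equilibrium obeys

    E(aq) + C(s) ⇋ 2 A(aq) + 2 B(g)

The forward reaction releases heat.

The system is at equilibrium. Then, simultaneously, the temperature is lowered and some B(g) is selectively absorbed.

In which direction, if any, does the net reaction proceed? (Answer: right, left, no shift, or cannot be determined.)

right

The forward reaction is exothermic. Lowering T favours the exothermic direction — shift to the right.
Removing B (g), a product, drives the reaction to the right.
All effects act in the same direction — net shift to the right.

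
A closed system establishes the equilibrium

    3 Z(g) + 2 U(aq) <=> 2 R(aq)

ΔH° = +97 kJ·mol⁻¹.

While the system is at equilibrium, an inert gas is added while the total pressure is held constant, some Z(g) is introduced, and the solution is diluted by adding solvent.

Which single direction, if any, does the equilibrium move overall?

Adding inert gas at constant total pressure expands the volume and lowers every reacting partial pressure. With Δn_gas = 0 − 3 = -3, Q moves away from K toward the side with fewer gas moles, so the system shifts toward the side with more gas moles — to the left.
Adding Z (g), a reactant, drives the reaction to the right.
Dilution scales every aqueous concentration by the same factor. Δn_aq = 2 − 2 = 0, so Q is unchanged — no shift.
The individual effects push in opposite directions; without quantitative information the net direction cannot be determined.

cannot be determined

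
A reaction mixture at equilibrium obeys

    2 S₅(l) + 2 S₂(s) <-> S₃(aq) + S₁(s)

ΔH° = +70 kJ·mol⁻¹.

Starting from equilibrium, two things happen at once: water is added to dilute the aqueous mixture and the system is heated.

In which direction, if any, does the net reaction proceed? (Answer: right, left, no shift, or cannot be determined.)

Dilution lowers every aqueous concentration by the same factor. Δn_aq = 1 − 0 = +1, so the system shifts toward the side with more dissolved moles — to the right.
The forward reaction is endothermic. Raising T favours the endothermic direction — shift to the right.
All effects act in the same direction — net shift to the right.

right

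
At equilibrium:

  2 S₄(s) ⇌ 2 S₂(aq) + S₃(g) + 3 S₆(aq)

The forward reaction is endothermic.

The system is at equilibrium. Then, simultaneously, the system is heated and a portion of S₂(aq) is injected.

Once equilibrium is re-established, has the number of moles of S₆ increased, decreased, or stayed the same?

cannot be determined

The forward reaction is endothermic. Raising T favours the endothermic direction — shift to the right.
Adding S₂ (aq), a product, drives the reaction to the left.
The two effects oppose each other, so the net shift — and hence the change in S₆ — cannot be determined from the given information.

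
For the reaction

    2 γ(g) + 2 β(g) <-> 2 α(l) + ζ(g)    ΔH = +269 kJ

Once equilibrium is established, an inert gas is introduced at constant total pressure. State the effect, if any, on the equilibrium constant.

unchanged

The equilibrium constant depends only on temperature. This perturbation may move the position of equilibrium, but since T is unchanged, K itself is unchanged.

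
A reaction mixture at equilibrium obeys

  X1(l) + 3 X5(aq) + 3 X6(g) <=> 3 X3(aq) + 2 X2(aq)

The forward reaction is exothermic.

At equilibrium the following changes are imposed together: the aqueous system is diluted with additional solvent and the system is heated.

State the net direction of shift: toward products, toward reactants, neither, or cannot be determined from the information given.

Dilution lowers every aqueous concentration by the same factor. Δn_aq = 5 − 3 = +2, so the system shifts toward the side with more dissolved moles — to the right.
The forward reaction is exothermic. Raising T favours the endothermic direction — shift to the left.
The individual effects push in opposite directions; without quantitative information the net direction cannot be determined.

cannot be determined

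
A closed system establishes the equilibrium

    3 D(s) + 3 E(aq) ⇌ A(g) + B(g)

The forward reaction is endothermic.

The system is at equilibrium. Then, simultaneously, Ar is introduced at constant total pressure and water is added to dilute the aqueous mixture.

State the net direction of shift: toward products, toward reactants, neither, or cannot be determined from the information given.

Adding inert gas at constant total pressure expands the volume and lowers every reacting partial pressure. With Δn_gas = 2 − 0 = +2, Q moves away from K toward the side with fewer gas moles, so the system shifts toward the side with more gas moles — to the right.
Dilution lowers every aqueous concentration by the same factor. Δn_aq = 0 − 3 = -3, so the system shifts toward the side with more dissolved moles — to the left.
The individual effects push in opposite directions; without quantitative information the net direction cannot be determined.

cannot be determined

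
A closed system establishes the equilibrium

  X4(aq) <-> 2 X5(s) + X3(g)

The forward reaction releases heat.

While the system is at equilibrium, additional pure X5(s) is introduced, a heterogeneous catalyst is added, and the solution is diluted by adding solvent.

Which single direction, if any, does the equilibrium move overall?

X5 is a pure solid; its activity is 1 regardless of amount, so Q is unaffected — no shift from this change.
A catalyst speeds both forward and reverse rates equally; it changes neither Q nor K — no shift from this change.
Dilution lowers every aqueous concentration by the same factor. Δn_aq = 0 − 1 = -1, so the system shifts toward the side with more dissolved moles — to the left.
Only the nonzero effect(s) matter; the net shift is to the left.

left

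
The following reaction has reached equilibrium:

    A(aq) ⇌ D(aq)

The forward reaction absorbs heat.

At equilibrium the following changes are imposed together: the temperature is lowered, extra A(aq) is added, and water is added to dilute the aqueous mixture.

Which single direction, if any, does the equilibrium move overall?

cannot be determined

The forward reaction is endothermic. Lowering T favours the exothermic direction — shift to the left.
Adding A (aq), a reactant, drives the reaction to the right.
Dilution scales every aqueous concentration by the same factor. Δn_aq = 1 − 1 = 0, so Q is unchanged — no shift.
The individual effects push in opposite directions; without quantitative information the net direction cannot be determined.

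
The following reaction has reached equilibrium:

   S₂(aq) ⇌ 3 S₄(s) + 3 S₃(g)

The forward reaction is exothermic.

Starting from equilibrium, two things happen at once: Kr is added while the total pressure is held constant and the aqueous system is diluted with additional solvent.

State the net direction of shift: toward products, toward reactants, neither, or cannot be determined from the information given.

Adding inert gas at constant total pressure expands the volume and lowers every reacting partial pressure. With Δn_gas = 3 − 0 = +3, Q moves away from K toward the side with fewer gas moles, so the system shifts toward the side with more gas moles — to the right.
Dilution lowers every aqueous concentration by the same factor. Δn_aq = 0 − 1 = -1, so the system shifts toward the side with more dissolved moles — to the left.
The individual effects push in opposite directions; without quantitative information the net direction cannot be determined.

cannot be determined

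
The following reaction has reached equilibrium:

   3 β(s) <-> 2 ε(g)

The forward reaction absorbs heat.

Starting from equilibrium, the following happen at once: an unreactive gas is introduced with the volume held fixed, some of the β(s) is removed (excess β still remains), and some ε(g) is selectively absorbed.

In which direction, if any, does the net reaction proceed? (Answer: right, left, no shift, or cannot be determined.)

At constant volume, adding an inert gas leaves every reacting species' partial pressure unchanged, so Q is unchanged — no shift from this change.
β is a pure solid; its activity is 1 regardless of amount, so Q is unaffected — no shift from this change.
Removing ε (g), a product, drives the reaction to the right.
Only the nonzero effect(s) matter; the net shift is to the right.

right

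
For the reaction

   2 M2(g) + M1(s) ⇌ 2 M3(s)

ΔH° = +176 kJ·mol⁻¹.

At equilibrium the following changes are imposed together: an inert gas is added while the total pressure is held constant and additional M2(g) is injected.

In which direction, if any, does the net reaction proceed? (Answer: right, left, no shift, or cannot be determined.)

cannot be determined

Adding inert gas at constant total pressure expands the volume and lowers every reacting partial pressure. With Δn_gas = 0 − 2 = -2, Q moves away from K toward the side with fewer gas moles, so the system shifts toward the side with more gas moles — to the left.
Adding M2 (g), a reactant, drives the reaction to the right.
The individual effects push in opposite directions; without quantitative information the net direction cannot be determined.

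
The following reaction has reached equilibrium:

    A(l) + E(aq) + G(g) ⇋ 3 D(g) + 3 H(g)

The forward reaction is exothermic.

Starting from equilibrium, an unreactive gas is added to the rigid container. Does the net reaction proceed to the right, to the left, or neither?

At constant volume, adding an inert gas leaves every reacting species' partial pressure unchanged, so Q is unchanged — no shift from this change.

no shift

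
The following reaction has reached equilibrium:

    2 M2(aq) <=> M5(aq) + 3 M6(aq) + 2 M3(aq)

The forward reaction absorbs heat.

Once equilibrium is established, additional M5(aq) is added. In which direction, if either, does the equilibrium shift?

left

Adding M5 (aq), a product, drives the reaction to the left.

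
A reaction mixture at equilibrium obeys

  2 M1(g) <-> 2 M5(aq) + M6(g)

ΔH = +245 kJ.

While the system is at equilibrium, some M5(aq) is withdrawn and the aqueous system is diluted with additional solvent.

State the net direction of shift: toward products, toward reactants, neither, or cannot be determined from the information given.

right

Removing M5 (aq), a product, drives the reaction to the right.
Dilution lowers every aqueous concentration by the same factor. Δn_aq = 2 − 0 = +2, so the system shifts toward the side with more dissolved moles — to the right.
All effects act in the same direction — net shift to the right.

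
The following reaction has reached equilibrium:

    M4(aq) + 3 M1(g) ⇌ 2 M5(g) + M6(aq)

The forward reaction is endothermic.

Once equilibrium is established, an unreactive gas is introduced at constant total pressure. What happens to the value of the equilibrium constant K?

unchanged

The equilibrium constant depends only on temperature. This perturbation may move the position of equilibrium, but since T is unchanged, K itself is unchanged.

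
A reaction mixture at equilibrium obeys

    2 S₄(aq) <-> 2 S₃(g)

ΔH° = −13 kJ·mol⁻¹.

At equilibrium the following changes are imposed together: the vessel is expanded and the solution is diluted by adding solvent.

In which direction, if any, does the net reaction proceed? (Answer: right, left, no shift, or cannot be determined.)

Gas moles: reactants 0, products 2 (Δn_gas = +2). Expansion shifts the system toward the side with more moles of gas — to the right.
Dilution lowers every aqueous concentration by the same factor. Δn_aq = 0 − 2 = -2, so the system shifts toward the side with more dissolved moles — to the left.
The individual effects push in opposite directions; without quantitative information the net direction cannot be determined.

cannot be determined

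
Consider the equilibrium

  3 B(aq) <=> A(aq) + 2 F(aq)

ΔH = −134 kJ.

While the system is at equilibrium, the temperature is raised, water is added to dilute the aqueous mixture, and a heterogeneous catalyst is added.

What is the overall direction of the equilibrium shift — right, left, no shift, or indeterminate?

left

The forward reaction is exothermic. Raising T favours the endothermic direction — shift to the left.
Dilution scales every aqueous concentration by the same factor. Δn_aq = 3 − 3 = 0, so Q is unchanged — no shift.
A catalyst speeds both forward and reverse rates equally; it changes neither Q nor K — no shift from this change.
Only the nonzero effect(s) matter; the net shift is to the left.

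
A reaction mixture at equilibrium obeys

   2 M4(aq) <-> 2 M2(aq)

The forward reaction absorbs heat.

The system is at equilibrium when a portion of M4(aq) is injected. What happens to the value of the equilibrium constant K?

The equilibrium constant depends only on temperature. This perturbation may move the position of equilibrium, but since T is unchanged, K itself is unchanged.

unchanged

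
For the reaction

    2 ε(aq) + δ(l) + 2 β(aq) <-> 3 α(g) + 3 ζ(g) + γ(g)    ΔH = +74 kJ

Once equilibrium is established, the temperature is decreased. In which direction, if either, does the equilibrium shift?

The forward reaction is endothermic. Lowering T favours the exothermic direction — shift to the left.

left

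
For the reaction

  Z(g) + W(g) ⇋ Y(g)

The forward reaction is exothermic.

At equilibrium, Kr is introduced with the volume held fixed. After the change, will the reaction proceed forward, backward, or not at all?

At constant volume, adding an inert gas leaves every reacting species' partial pressure unchanged, so Q is unchanged — no shift from this change.

no shift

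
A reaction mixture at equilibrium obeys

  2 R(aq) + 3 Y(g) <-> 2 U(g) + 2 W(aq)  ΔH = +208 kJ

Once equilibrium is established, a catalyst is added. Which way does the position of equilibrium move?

no shift

A catalyst speeds both forward and reverse rates equally; it changes neither Q nor K — no shift from this change.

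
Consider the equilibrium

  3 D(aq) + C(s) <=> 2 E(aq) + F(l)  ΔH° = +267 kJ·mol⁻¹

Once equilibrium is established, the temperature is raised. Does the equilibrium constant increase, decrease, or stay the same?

K depends on temperature via the van 't Hoff relation. The forward reaction is endothermic, so raising T increases K.

increases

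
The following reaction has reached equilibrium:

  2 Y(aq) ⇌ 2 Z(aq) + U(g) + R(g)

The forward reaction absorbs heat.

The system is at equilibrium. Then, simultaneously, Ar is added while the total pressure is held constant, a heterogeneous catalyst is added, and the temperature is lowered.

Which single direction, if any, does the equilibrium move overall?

cannot be determined

Adding inert gas at constant total pressure expands the volume and lowers every reacting partial pressure. With Δn_gas = 2 − 0 = +2, Q moves away from K toward the side with fewer gas moles, so the system shifts toward the side with more gas moles — to the right.
A catalyst speeds both forward and reverse rates equally; it changes neither Q nor K — no shift from this change.
The forward reaction is endothermic. Lowering T favours the exothermic direction — shift to the left.
The individual effects push in opposite directions; without quantitative information the net direction cannot be determined.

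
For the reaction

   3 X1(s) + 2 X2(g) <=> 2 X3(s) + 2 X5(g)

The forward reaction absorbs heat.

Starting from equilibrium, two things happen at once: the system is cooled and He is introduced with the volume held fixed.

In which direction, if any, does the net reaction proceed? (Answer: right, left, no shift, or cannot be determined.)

The forward reaction is endothermic. Lowering T favours the exothermic direction — shift to the left.
At constant volume, adding an inert gas leaves every reacting species' partial pressure unchanged, so Q is unchanged — no shift from this change.
Only the nonzero effect(s) matter; the net shift is to the left.

left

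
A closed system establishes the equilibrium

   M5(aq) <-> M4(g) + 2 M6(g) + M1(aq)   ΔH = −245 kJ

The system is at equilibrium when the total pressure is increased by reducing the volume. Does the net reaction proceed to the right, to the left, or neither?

left

Gas moles: reactants 0, products 3 (Δn_gas = +3). Compression shifts the system toward the side with fewer moles of gas — to the left.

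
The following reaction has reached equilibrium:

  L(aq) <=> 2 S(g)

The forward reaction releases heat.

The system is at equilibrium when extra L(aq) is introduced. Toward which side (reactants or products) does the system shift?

right

Adding L (aq), a reactant, drives the reaction to the right.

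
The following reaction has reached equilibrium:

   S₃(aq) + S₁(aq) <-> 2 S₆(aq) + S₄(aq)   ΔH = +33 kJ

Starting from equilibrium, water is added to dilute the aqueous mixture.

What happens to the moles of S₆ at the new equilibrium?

Dilution lowers every aqueous concentration by the same factor. Δn_aq = 3 − 2 = +1, so the system shifts toward the side with more dissolved moles — to the right.
The net shift is to the right. S₆ is a product, so its amount increases.

increases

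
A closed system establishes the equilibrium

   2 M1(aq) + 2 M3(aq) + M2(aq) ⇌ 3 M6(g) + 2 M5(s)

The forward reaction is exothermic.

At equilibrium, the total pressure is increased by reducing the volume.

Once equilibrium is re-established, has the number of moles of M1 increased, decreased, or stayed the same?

increases

Gas moles: reactants 0, products 3 (Δn_gas = +3). Compression shifts the system toward the side with fewer moles of gas — to the left.
The net shift is to the left. M1 is a reactant, so its amount increases.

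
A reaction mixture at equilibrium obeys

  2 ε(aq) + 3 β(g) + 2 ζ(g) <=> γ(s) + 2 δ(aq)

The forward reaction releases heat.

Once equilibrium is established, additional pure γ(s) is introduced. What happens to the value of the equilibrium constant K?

unchanged

The equilibrium constant depends only on temperature. This perturbation changes neither the position of equilibrium nor K.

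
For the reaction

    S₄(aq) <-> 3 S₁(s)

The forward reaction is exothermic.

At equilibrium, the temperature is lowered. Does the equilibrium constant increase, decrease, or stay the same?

K depends on temperature via the van 't Hoff relation. The forward reaction is exothermic, so lowering T increases K.

increases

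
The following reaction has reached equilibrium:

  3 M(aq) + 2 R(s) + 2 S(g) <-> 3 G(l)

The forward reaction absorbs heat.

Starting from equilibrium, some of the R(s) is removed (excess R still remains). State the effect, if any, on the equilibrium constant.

The equilibrium constant depends only on temperature. This perturbation changes neither the position of equilibrium nor K.

unchanged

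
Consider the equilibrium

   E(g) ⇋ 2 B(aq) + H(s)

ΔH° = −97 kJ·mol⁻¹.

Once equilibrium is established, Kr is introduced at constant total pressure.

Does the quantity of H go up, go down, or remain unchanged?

decreases

Adding inert gas at constant total pressure expands the volume and lowers every reacting partial pressure. With Δn_gas = 0 − 1 = -1, Q moves away from K toward the side with fewer gas moles, so the system shifts toward the side with more gas moles — to the left.
The net shift is to the left. H is a product, so its amount decreases.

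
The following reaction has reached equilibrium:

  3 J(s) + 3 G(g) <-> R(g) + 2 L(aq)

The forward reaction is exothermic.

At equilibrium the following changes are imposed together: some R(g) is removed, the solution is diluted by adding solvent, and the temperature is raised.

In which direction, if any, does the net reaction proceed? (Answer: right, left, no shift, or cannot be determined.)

Removing R (g), a product, drives the reaction to the right.
Dilution lowers every aqueous concentration by the same factor. Δn_aq = 2 − 0 = +2, so the system shifts toward the side with more dissolved moles — to the right.
The forward reaction is exothermic. Raising T favours the endothermic direction — shift to the left.
The individual effects push in opposite directions; without quantitative information the net direction cannot be determined.

cannot be determined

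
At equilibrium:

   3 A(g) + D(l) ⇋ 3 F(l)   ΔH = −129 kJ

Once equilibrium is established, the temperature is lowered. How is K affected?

increases

K depends on temperature via the van 't Hoff relation. The forward reaction is exothermic, so lowering T increases K.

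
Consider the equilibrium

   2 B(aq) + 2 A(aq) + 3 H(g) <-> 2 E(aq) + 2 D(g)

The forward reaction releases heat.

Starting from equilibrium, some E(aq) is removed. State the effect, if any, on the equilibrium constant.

unchanged

The equilibrium constant depends only on temperature. This perturbation may move the position of equilibrium, but since T is unchanged, K itself is unchanged.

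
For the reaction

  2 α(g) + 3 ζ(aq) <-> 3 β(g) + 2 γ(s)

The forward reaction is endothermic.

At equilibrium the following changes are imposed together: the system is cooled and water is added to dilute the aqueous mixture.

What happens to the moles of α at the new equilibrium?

The forward reaction is endothermic. Lowering T favours the exothermic direction — shift to the left.
Dilution lowers every aqueous concentration by the same factor. Δn_aq = 0 − 3 = -3, so the system shifts toward the side with more dissolved moles — to the left.
The net shift is to the left. α is a reactant, so its amount increases.

increases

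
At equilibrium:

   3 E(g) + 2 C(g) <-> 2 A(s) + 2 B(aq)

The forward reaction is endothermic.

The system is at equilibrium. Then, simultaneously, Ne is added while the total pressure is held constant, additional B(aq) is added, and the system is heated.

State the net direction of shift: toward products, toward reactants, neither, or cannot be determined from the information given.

Adding inert gas at constant total pressure expands the volume and lowers every reacting partial pressure. With Δn_gas = 0 − 5 = -5, Q moves away from K toward the side with fewer gas moles, so the system shifts toward the side with more gas moles — to the left.
Adding B (aq), a product, drives the reaction to the left.
The forward reaction is endothermic. Raising T favours the endothermic direction — shift to the right.
The individual effects push in opposite directions; without quantitative information the net direction cannot be determined.

cannot be determined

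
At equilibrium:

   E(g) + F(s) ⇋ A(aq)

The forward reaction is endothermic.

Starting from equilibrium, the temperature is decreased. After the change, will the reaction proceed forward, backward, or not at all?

left

The forward reaction is endothermic. Lowering T favours the exothermic direction — shift to the left.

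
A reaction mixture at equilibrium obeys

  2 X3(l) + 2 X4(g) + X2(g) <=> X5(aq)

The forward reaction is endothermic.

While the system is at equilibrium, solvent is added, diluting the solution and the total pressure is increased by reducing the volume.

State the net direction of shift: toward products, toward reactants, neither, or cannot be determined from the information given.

Dilution lowers every aqueous concentration by the same factor. Δn_aq = 1 − 0 = +1, so the system shifts toward the side with more dissolved moles — to the right.
Gas moles: reactants 3, products 0 (Δn_gas = -3). Compression shifts the system toward the side with fewer moles of gas — to the right.
All effects act in the same direction — net shift to the right.

right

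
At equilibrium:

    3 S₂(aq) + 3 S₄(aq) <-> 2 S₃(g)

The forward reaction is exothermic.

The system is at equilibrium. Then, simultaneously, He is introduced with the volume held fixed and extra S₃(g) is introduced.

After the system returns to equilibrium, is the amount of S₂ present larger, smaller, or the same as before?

increases

At constant volume, adding an inert gas leaves every reacting species' partial pressure unchanged, so Q is unchanged — no shift from this change.
Adding S₃ (g), a product, drives the reaction to the left.
The net shift is to the left. S₂ is a reactant, so its amount increases.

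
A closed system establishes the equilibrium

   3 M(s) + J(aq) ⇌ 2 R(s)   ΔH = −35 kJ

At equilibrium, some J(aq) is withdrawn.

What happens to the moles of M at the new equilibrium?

Removing J (aq), a reactant, drives the reaction to the left.
The net shift is to the left. M is a reactant, so its amount increases.

increases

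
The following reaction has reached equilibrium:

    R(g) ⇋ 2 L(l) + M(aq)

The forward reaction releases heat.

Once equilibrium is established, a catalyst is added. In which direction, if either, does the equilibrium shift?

no shift

A catalyst speeds both forward and reverse rates equally; it changes neither Q nor K — no shift from this change.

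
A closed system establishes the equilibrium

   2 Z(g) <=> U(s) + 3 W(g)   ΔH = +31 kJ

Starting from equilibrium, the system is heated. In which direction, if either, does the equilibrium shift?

right

The forward reaction is endothermic. Raising T favours the endothermic direction — shift to the right.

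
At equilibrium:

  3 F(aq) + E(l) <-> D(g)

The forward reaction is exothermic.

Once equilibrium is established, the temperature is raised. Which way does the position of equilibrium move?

The forward reaction is exothermic. Raising T favours the endothermic direction — shift to the left.

left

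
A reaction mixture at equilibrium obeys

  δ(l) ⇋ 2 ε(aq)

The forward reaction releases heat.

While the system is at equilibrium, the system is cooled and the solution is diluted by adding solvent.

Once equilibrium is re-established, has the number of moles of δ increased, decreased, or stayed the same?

The forward reaction is exothermic. Lowering T favours the exothermic direction — shift to the right.
Dilution lowers every aqueous concentration by the same factor. Δn_aq = 2 − 0 = +2, so the system shifts toward the side with more dissolved moles — to the right.
The net shift is to the right. δ is a reactant, so its amount decreases.

decreases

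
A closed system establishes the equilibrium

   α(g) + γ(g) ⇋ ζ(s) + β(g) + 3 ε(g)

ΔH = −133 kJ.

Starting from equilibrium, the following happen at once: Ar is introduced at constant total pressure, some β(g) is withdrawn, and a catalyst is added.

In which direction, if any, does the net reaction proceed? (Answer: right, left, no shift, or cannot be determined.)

Adding inert gas at constant total pressure expands the volume and lowers every reacting partial pressure. With Δn_gas = 4 − 2 = +2, Q moves away from K toward the side with fewer gas moles, so the system shifts toward the side with more gas moles — to the right.
Removing β (g), a product, drives the reaction to the right.
A catalyst speeds both forward and reverse rates equally; it changes neither Q nor K — no shift from this change.
Only the nonzero effect(s) matter; the net shift is to the right.

right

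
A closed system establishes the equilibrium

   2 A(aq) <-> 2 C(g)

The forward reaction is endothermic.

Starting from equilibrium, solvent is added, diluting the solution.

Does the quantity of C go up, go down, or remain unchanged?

Dilution lowers every aqueous concentration by the same factor. Δn_aq = 0 − 2 = -2, so the system shifts toward the side with more dissolved moles — to the left.
The net shift is to the left. C is a product, so its amount decreases.

decreases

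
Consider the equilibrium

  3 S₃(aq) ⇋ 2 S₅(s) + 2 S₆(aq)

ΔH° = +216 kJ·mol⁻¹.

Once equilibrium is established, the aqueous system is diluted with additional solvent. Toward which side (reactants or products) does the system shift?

Dilution lowers every aqueous concentration by the same factor. Δn_aq = 2 − 3 = -1, so the system shifts toward the side with more dissolved moles — to the left.

left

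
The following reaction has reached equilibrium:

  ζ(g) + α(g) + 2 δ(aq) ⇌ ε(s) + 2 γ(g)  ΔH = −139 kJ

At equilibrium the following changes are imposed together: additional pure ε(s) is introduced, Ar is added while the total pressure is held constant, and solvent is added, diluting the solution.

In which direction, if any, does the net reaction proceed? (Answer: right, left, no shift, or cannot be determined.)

ε is a pure solid; its activity is 1 regardless of amount, so Q is unaffected — no shift from this change.
Adding inert gas at constant total pressure expands the volume, scaling every reacting partial pressure by the same factor. Δn_gas = 2 − 2 = 0, so Q is unchanged — no shift.
Dilution lowers every aqueous concentration by the same factor. Δn_aq = 0 − 2 = -2, so the system shifts toward the side with more dissolved moles — to the left.
Only the nonzero effect(s) matter; the net shift is to the left.

left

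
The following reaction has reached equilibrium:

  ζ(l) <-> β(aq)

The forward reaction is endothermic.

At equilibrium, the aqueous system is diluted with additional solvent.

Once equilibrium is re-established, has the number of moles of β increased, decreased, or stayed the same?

increases

Dilution lowers every aqueous concentration by the same factor. Δn_aq = 1 − 0 = +1, so the system shifts toward the side with more dissolved moles — to the right.
The net shift is to the right. β is a product, so its amount increases.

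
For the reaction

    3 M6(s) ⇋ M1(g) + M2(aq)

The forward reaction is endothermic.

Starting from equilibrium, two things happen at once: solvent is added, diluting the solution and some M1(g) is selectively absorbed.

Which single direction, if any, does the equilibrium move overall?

Dilution lowers every aqueous concentration by the same factor. Δn_aq = 1 − 0 = +1, so the system shifts toward the side with more dissolved moles — to the right.
Removing M1 (g), a product, drives the reaction to the right.
All effects act in the same direction — net shift to the right.

right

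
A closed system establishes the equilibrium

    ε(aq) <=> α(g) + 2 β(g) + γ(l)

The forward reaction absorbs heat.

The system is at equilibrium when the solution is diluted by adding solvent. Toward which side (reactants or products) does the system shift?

left

Dilution lowers every aqueous concentration by the same factor. Δn_aq = 0 − 1 = -1, so the system shifts toward the side with more dissolved moles — to the left.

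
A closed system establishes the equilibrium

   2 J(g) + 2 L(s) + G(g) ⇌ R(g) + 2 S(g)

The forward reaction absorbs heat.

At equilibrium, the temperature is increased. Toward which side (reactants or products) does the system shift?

The forward reaction is endothermic. Raising T favours the endothermic direction — shift to the right.

right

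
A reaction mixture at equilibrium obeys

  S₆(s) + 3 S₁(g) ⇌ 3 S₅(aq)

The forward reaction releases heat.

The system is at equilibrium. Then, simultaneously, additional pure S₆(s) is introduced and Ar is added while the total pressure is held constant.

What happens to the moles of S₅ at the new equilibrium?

decreases

S₆ is a pure solid; its activity is 1 regardless of amount, so Q is unaffected — no shift from this change.
Adding inert gas at constant total pressure expands the volume and lowers every reacting partial pressure. With Δn_gas = 0 − 3 = -3, Q moves away from K toward the side with fewer gas moles, so the system shifts toward the side with more gas moles — to the left.
The net shift is to the left. S₅ is a product, so its amount decreases.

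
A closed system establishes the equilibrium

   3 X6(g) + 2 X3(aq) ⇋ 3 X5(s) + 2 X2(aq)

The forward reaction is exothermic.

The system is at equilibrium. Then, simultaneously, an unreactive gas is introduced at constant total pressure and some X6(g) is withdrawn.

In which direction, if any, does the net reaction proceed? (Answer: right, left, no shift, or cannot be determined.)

Adding inert gas at constant total pressure expands the volume and lowers every reacting partial pressure. With Δn_gas = 0 − 3 = -3, Q moves away from K toward the side with fewer gas moles, so the system shifts toward the side with more gas moles — to the left.
Removing X6 (g), a reactant, drives the reaction to the left.
All effects act in the same direction — net shift to the left.

left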